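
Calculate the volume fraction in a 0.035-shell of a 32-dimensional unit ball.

V(inner)/V(outer) = ((1-0.035)/1)^32 ≈ 0.3198, so the shell fraction is 0.680203.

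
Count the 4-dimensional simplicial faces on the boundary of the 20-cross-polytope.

Number of 4-faces = 2^(4+1) · C(20,4+1) = 32 · 15504 = 496128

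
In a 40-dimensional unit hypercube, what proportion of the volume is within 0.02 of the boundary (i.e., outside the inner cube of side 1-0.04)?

Shell fraction = 1 - (1-0.04)^40 ≈ 0.804634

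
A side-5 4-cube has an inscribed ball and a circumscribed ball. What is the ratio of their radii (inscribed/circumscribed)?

r_in = 5/2 (half the side); r_out = 5√4/2 (half the diagonal). Ratio = 1/√4 ≈ 0.5.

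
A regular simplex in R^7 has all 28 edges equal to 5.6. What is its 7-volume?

For a regular n-simplex with edge a, V = (a^n / n!)·√((n+1)/2^n). With a=5.6, n=7: V ≈ 8.56694.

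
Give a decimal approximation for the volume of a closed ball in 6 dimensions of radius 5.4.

V_6(5.4) = π^(6/2) · (5.4)^6 / Γ(6/2 + 1) ≈ 128133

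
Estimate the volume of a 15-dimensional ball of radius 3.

The n-ball volume is π^(n/2)·r^n/Γ(n/2+1). With n=15, r=3: V = 45349632·π^7/25025 ≈ 5.47329e+06.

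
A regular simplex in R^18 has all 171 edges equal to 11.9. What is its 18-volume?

Volume = 11.9^18 · √(19/2^18) / 18! ≈ 30.4517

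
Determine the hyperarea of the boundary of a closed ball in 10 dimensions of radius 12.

S_10(12) = 2·π^(10/2)·(12)^9 / Γ(10/2) = 429981696·π^5 ≈ 1.31583e+11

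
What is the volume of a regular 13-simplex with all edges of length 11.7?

V_13 = √(14) · 11.7^13 / (13! · 2^(13/2)) ≈ 511.099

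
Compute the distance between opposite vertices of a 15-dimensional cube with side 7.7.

The space diagonal of an n-cube of side s is s√n. Here 7.7·√15 ≈ 29.822.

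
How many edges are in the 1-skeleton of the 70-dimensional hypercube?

Each of the 2^70 = 1180591620717411303424 vertices has degree 70; total edges = 70·2^70/2 = 41320706725109395619840.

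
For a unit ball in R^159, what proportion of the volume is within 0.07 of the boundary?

1 - (1-0.07)^159 ≈ 0.99999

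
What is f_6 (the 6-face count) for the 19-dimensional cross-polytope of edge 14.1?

Number of 6-faces = 2^(6+1) · C(19,6+1) = 128 · 50388 = 6449664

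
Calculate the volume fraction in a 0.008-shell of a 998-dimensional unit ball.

1 - (1-0.008)^998 ≈ 0.99967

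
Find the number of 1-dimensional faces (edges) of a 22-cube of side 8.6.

An n-cube has n·2^(n-1) edges. With n = 22: 22·2097152 = 46137344.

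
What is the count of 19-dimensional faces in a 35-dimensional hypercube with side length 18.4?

Number of 19-faces = C(35,19) · 2^(35-19) = 4059928950 · 65536 = 266071503667200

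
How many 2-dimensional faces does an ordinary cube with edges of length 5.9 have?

An n-cube has C(n,k)·2^(n-k) k-faces. Here C(3,2)·2^1 = 3·2 = 6.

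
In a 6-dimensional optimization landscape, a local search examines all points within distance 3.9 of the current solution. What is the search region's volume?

Volume = π^{6/2}·(3.9)^6/Γ(4) ≈ 18183.9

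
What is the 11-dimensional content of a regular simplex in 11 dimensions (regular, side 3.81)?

For a regular n-simplex with edge a, V = (a^n / n!)·√((n+1)/2^n). With a=3.81, n=11: V ≈ 0.00470917.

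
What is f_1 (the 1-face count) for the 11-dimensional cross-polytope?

f_1(11-orthoplex) = 2^2 · (11 choose 2) = 220.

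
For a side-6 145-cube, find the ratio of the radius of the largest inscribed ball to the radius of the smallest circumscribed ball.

r_in / r_out = (6/2) / (6√145/2) = 1/√145 ≈ 0.0830455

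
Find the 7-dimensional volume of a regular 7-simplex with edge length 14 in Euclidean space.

Volume = 14^7 · √(8/2^7) / 7! ≈ 5228.84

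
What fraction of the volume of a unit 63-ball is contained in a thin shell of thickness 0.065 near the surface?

V(inner)/V(outer) = ((1-0.065)/1)^63 ≈ 0.01449, so the shell fraction is 0.985508.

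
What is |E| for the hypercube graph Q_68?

Number of 1-faces = C(68,1)·2^(68-1) = 68·147573952589676412928 = 10035028776097996079104.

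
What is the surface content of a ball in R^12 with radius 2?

The surface area of an n-ball is 2π^(n/2) r^(n-1) / Γ(n/2). For n=12, r=2: 512·π^6/15 ≈ 32815.4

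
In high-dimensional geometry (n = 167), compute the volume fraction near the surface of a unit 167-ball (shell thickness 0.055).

1 - (1-0.055)^167 ≈ 0.999921 ≈ 99.9921%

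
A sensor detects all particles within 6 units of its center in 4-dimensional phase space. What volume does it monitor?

V = 648·π^2 ≈ 6395.5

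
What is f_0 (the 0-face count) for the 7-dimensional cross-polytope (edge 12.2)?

f_0(7-orthoplex) = 2^1 · (7 choose 1) = 14.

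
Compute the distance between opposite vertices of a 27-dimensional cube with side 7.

d = √(7² + 7² + ... + 7²) [27 terms] = √(27·7²) = 7√27 ≈ 36.3731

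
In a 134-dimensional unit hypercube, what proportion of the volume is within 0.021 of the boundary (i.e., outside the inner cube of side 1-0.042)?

Shell fraction = 1 - (1-0.042)^134 ≈ 0.996816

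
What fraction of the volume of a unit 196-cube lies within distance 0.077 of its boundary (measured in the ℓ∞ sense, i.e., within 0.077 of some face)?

1 - (1 - 2·0.077)^196 = 1 - 0.846^196 ≈ 1 - 5.816e-15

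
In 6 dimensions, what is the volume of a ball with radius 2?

Volume = π^{6/2}·(2)^6/Γ(4) = 32·π^3/3 ≈ 330.734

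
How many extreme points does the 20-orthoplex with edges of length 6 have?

An n-cross-polytope has 2n vertices; here n = 20, giving 40.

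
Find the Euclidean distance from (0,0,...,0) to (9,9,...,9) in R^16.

The space diagonal of an n-cube of side s is s√n. Here 9·√16 = 36.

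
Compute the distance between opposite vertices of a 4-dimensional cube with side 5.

The space diagonal of an n-cube of side s is s√n. Here 5·√4 = 10.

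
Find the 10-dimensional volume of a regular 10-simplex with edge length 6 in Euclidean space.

For a regular n-simplex with edge a, V = (a^n / n!)·√((n+1)/2^n). With a=6, n=10: V ≈ 1.72701.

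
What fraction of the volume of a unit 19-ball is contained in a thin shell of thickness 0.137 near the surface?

V(inner)/V(outer) = ((1-0.137)/1)^19 ≈ 0.06084, so the shell fraction is 0.939158.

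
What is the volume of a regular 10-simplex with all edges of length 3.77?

For a regular n-simplex with edge a, V = (a^n / n!)·√((n+1)/2^n). With a=3.77, n=10: V ≈ 0.0165652.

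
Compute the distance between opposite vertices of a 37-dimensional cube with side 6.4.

||(6.4,6.4,...,6.4)|| = √(37)·6.4 ≈ 38.9297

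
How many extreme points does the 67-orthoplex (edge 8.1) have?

The vertices are ±e_1, ..., ±e_67, so there are 2·67 = 134.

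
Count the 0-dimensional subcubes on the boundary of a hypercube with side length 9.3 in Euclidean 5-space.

Choose 0 of 5 axes to span the face (C(5,0) = 1 way), then fix each of the remaining 5 coordinates at one of its two extreme values (2^5 = 32 ways): 1·32 = 32.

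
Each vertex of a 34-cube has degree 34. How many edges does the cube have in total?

An n-cube has n·2^(n-1) edges. With n = 34: 34·8589934592 = 292057776128.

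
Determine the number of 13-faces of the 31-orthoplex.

Each 13-face is the convex hull of 14 vertices, one chosen as ±e_i from each of 14 distinct axes: 2^14·C(31,14) = 4344750489600.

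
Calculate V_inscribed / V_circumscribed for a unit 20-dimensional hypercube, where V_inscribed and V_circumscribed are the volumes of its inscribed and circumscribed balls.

V_in/V_out = n^(-n/2) = 20^(-20/2) ≈ 9.76562e-14.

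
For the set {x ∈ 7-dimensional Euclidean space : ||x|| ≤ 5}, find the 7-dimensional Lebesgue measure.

Volume = π^{7/2}·(5)^7/Γ(9/2) = 250000·π^3/21 ≈ 369122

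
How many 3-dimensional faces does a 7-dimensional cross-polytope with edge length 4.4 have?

An n-cross-polytope has 2^(k+1)·C(n,k+1) k-faces. Here 2^4·C(7,4) = 16·35 = 560.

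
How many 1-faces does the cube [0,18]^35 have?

Each of the 2^35 = 34359738368 vertices has degree 35; total edges = 35·2^35/2 = 601295421440.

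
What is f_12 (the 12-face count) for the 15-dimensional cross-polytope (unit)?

Each 12-face is the convex hull of 13 vertices, one chosen as ±e_i from each of 13 distinct axes: 2^13·C(15,13) = 860160.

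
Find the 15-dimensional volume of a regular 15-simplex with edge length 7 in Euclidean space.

V_15 = √(16) · 7^15 / (15! · 2^(15/2)) ≈ 0.0802243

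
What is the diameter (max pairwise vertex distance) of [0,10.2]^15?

The space diagonal of an n-cube of side s is s√n. Here 10.2·√15 ≈ 39.5044.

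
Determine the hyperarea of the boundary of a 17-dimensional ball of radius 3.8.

The surface area of an n-ball is 2π^(n/2) r^(n-1) / Γ(n/2). For n=17, r=3.8: 4.53051e+09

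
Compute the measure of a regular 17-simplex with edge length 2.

For a regular n-simplex with edge a, V = (a^n / n!)·√((n+1)/2^n). With a=2, n=17: V ≈ 4.3184e-12.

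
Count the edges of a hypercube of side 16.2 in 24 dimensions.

The 24-cube has n·2^(n-1) = 24·2^23 = 24·8388608 = 201326592 edges.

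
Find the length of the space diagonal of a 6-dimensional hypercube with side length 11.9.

The space diagonal of an n-cube of side s is s√n. Here 11.9·√6 ≈ 29.1489.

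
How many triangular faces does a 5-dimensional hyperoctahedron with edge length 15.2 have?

An n-cross-polytope has 2^(k+1)·C(n,k+1) k-faces. Here 2^3·C(5,3) = 8·10 = 80.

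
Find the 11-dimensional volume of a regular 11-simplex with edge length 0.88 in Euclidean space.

Volume = 0.88^11 · √(12/2^11) / 11! ≈ 4.6998e-10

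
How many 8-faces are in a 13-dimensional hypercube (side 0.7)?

f_8(13-cube) = (13 choose 8) · 2^5 = 41184.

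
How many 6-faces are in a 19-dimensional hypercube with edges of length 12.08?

f_6(19-cube) = (19 choose 6) · 2^13 = 222265344.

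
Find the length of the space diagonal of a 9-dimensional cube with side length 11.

Diagonal = √9 · 11 = 33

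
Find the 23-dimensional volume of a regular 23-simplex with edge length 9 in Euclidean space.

For a regular n-simplex with edge a, V = (a^n / n!)·√((n+1)/2^n). With a=9, n=23: V ≈ 0.000579888.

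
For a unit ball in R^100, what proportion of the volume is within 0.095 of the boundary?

Shell fraction = 1 - (1-0.095)^100 ≈ 0.999954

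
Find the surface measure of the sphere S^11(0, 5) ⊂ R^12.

The surface area of an n-ball is 2π^(n/2) r^(n-1) / Γ(n/2). For n=12, r=5: 9765625·π^6/12 ≈ 7.82381e+08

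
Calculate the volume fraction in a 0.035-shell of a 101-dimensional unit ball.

V(inner)/V(outer) = ((1-0.035)/1)^101 ≈ 0.02737, so the shell fraction is 0.972631.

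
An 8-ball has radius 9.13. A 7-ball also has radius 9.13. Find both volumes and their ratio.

V_8(9.13) ≈ 1.95954e+08. V_7(9.13) ≈ 2.49848e+07. Ratio V_8/V_7 ≈ 7.843.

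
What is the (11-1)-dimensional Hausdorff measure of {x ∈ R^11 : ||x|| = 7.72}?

S = n·V_n(r)/r = 11·V_11(7.72)/7.72 (volume-to-surface relation), giving 1.55837e+10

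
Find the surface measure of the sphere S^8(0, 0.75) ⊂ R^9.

The surface area of an n-ball is 2π^(n/2) r^(n-1) / Γ(n/2). For n=9, r=0.75: 2.97201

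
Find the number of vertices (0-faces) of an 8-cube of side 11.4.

Number of 0-faces = C(8,0) · 2^(8-0) = 1 · 256 = 256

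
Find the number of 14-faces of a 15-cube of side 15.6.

An n-cube has C(n,k)·2^(n-k) k-faces. Here C(15,14)·2^1 = 15·2 = 30.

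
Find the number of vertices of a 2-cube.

An n-cube has 2^n vertices; for n = 2 that is 2^2 = 4.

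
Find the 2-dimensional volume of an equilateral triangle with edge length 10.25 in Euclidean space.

Area = (√3/4) · 10.25² = 45.4934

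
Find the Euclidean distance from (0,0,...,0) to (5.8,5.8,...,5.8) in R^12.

||(5.8,5.8,...,5.8)|| = √(12)·5.8 ≈ 20.0918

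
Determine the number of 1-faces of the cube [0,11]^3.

Number of 1-faces = C(3,1) · 2^(3-1) = 3 · 4 = 12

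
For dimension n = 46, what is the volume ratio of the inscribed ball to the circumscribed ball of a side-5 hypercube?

V_in / V_out = (r_in/r_out)^46 = (1/√46)^46 = 46^(-46/2) ≈ 5.70913e-39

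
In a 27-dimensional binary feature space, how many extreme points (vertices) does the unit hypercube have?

Number of vertices = 2^27 = 134217728.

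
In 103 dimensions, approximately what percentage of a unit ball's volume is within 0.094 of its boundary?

1 - (1-0.094)^103 ≈ 0.999962 ≈ 99.996161%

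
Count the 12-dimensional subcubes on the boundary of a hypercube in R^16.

An n-cube has C(n,k)·2^(n-k) k-faces. Here C(16,12)·2^4 = 1820·16 = 29120.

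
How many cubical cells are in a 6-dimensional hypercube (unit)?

Number of 3-faces = C(6,3) · 2^(6-3) = 20 · 8 = 160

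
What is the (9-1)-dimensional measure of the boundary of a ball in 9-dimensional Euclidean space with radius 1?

|∂B_9(1)| = 32·π^4/105 ≈ 29.6866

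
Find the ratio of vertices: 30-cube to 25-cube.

The 30-cube has 2^30 = 1073741824 vertices. The 25-cube has 2^25 = 33554432 vertices. Ratio: 1073741824/33554432 = 32.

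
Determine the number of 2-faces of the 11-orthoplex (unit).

An n-cross-polytope has 2^(k+1)·C(n,k+1) k-faces. Here 2^3·C(11,3) = 8·165 = 1320.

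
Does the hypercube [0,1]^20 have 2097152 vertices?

False. The 20-cube has 2^20 = 1048576 vertices.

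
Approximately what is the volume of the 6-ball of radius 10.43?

Volume = π^{6/2}·(10.43)^6/Γ(4) ≈ 6.6528e+06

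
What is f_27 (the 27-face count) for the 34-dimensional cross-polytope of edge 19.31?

An n-cross-polytope has 2^(k+1)·C(n,k+1) k-faces. Here 2^28·C(34,28) = 268435456·1344904 = 361019918516224.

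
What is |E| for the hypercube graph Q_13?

Each of the 2^13 = 8192 vertices has degree 13; total edges = 13·2^13/2 = 53248.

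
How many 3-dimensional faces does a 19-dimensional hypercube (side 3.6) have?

f_3(19-cube) = (19 choose 3) · 2^16 = 63504384.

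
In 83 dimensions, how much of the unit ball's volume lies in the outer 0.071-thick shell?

1 - (1-0.071)^83 ≈ 0.997785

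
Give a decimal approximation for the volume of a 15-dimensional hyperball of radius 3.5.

V = 678223072849·π^7/37065600 ≈ 5.52651e+07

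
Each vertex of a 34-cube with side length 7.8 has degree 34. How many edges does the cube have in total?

Each of the 2^34 = 17179869184 vertices has degree 34; total edges = 34·2^34/2 = 292057776128.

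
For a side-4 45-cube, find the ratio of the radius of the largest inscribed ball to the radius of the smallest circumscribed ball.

Ratio = (s/2)/(s√45/2) = 45^(-1/2) ≈ 0.149071.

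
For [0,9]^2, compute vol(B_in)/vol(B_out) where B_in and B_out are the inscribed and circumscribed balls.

V_in/V_out = n^(-n/2) = 2^(-2/2) ≈ 0.5.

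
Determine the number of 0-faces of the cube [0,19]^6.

f_0(6-cube) = (6 choose 0) · 2^6 = 64.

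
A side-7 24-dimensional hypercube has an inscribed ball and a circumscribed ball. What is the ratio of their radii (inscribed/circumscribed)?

r_in / r_out = (7/2) / (7√24/2) = 1/√24 ≈ 0.204124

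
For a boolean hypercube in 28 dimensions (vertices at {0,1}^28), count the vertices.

Number of vertices = 2^28 = 268435456.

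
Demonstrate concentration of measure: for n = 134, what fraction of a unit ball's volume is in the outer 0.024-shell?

1 - (1-0.024)^134 ≈ 0.961428 ≈ 96.14%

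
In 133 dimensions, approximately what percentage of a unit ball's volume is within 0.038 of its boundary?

1 - (1-0.038)^133 ≈ 0.994215 ≈ 99.42%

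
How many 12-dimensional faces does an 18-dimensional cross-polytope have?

Each 12-face is the convex hull of 13 vertices, one chosen as ±e_i from each of 13 distinct axes: 2^13·C(18,13) = 70189056.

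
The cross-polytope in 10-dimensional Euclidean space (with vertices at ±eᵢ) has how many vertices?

The vertices are ±e_1, ..., ±e_10, so there are 2·10 = 20.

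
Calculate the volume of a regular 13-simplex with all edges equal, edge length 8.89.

Volume = 8.89^13 · √(14/2^13) / 13! ≈ 14.3817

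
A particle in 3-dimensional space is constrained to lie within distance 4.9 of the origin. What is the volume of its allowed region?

Volume = π^{3/2}·(4.9)^3/Γ(5/2) ≈ 492.807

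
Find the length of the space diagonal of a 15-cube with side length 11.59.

Diagonal = √15 · 11.59 ≈ 44.8879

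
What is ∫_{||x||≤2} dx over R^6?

The n-ball volume is π^(n/2)·r^n/Γ(n/2+1). With n=6, r=2: V = 32·π^3/3 ≈ 330.734.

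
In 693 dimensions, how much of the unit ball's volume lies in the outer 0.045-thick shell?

1 - (1-0.045)^693 ≈ 1 - 1.388e-14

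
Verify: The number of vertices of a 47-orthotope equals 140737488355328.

True. The 47-cube has 2^47 = 140737488355328 vertices.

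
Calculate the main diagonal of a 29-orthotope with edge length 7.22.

||(7.22,7.22,...,7.22)|| = √(29)·7.22 ≈ 38.8809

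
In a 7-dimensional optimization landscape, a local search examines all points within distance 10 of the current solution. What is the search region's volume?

V_7(10) = π^(7/2) · (10)^7 / Γ(7/2 + 1) = 32000000·π^3/21 ≈ 4.72477e+07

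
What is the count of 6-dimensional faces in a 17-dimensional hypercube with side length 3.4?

f_6(17-cube) = (17 choose 6) · 2^11 = 25346048.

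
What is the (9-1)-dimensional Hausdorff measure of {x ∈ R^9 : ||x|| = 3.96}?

S = n·V_n(r)/r = 9·V_9(3.96)/3.96 (volume-to-surface relation), giving 1.79524e+06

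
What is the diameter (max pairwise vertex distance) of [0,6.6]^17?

||(6.6,6.6,...,6.6)|| = √(17)·6.6 ≈ 27.2125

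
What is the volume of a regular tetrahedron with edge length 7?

Volume = (√2/12) · 7³ = 40.4229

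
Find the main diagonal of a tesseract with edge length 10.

The space diagonal of an n-cube of side s is s√n. Here 10·√4 = 20.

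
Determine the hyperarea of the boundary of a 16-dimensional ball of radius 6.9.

The surface area of an n-ball is 2π^(n/2) r^(n-1) / Γ(n/2). For n=16, r=6.9: 1.44057e+13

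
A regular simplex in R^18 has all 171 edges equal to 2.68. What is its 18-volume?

V_18 = √(19) · 2.68^18 / (18! · 2^(18/2)) ≈ 6.76382e-11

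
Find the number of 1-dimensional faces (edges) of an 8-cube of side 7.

Number of 1-faces = C(8,1)·2^(8-1) = 8·128 = 1024.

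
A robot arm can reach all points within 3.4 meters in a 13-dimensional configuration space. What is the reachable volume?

The n-ball volume is π^(n/2)·r^n/Γ(n/2+1). With n=13, r=3.4: V ≈ 7.38869e+06.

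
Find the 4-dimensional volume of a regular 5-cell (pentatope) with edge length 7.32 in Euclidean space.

For a regular n-simplex with edge a, V = (a^n / n!)·√((n+1)/2^n). With a=7.32, n=4: V ≈ 66.8741.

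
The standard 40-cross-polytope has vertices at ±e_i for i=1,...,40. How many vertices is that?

The vertices are ±e_1, ..., ±e_40, so there are 2·40 = 80.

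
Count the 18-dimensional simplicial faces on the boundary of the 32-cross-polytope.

Each 18-face is the convex hull of 19 vertices, one chosen as ±e_i from each of 19 distinct axes: 2^19·C(32,19) = 182123809996800.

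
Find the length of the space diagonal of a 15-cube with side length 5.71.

d = √(5.71² + 5.71² + ... + 5.71²) [15 terms] = √(15·5.71²) = 5.71√15 ≈ 22.1147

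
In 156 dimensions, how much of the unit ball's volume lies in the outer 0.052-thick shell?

V(inner)/V(outer) = ((1-0.052)/1)^156 ≈ 0.000241, so the shell fraction is 0.999759.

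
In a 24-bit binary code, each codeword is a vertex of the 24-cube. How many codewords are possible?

An n-cube has 2^n vertices; for n = 24 that is 2^24 = 16777216.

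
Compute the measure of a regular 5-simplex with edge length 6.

For a regular n-simplex with edge a, V = (a^n / n!)·√((n+1)/2^n). With a=6, n=5: V ≈ 28.0592.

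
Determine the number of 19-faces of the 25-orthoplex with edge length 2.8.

Number of 19-faces = 2^(19+1) · C(25,19+1) = 1048576 · 53130 = 55710842880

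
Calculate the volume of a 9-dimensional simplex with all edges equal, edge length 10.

V = (10^9 / 9!) · √((9+1) / 2^9) ≈ 385.125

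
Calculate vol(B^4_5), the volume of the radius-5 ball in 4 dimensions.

V = 625·π^2/2 ≈ 3084.25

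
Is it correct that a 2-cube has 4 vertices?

True. The 2-cube has 2^2 = 4 vertices.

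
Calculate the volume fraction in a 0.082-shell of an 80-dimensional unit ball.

Shell fraction = 1 - (1-0.082)^80 ≈ 0.998935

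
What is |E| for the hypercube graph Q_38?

The 38-cube has n·2^(n-1) = 38·2^37 = 38·137438953472 = 5222680231936 edges.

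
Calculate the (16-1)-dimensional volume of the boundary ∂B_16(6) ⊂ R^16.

S_16(6) = 2·π^(16/2)·(6)^15 / Γ(16/2) = 6530347008·π^8/35 ≈ 1.77038e+12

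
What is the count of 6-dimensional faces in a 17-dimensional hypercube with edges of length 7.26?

f_6(17-cube) = (17 choose 6) · 2^11 = 25346048.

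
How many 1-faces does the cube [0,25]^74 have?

The 74-cube has n·2^(n-1) = 74·2^73 = 74·9444732965739290427392 = 698910239464707491627008 edges.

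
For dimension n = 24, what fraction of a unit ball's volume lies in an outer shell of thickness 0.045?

1 - (1-0.045)^24 ≈ 0.668807 ≈ 66.88%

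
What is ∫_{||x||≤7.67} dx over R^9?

The n-ball volume is π^(n/2)·r^n/Γ(n/2+1). With n=9, r=7.67: V ≈ 3.03023e+08.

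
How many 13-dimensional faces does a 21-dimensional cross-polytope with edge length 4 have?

An n-cross-polytope has 2^(k+1)·C(n,k+1) k-faces. Here 2^14·C(21,14) = 16384·116280 = 1905131520.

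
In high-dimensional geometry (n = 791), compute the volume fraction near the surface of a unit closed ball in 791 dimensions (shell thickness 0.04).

1 - (1-0.04)^791 ≈ 1 - 9.474e-15 ≈ (100 - 9.44e-13)%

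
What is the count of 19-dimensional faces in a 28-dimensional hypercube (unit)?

Choose 19 of 28 axes to span the face (C(28,19) = 6906900 ways), then fix each of the remaining 9 coordinates at one of its two extreme values (2^9 = 512 ways): 6906900·512 = 3536332800.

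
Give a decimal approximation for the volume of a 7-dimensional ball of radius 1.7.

The n-ball volume is π^(n/2)·r^n/Γ(n/2+1). With n=7, r=1.7: V ≈ 193.875.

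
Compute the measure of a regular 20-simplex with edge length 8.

V = (8^20 / 20!) · √((20+1) / 2^20) ≈ 0.00212073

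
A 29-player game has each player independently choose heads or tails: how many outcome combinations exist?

Number of vertices = 2^29 = 536870912.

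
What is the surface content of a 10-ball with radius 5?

S_10(5) = 2·π^(10/2)·(5)^9 / Γ(10/2) = 1953125·π^5/12 ≈ 4.98079e+07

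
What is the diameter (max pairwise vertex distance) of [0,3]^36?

Diagonal = √36 · 3 = 18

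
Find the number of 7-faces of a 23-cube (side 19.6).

An n-cube has C(n,k)·2^(n-k) k-faces. Here C(23,7)·2^16 = 245157·65536 = 16066609152.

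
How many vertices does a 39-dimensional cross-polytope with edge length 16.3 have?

Number of vertices = 2n = 78.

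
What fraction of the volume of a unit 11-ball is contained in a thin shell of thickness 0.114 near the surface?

Shell fraction = 1 - (1-0.114)^11 ≈ 0.735898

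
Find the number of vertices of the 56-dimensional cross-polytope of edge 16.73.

The 56-dimensional cross-polytope has 2n = 2·56 = 112 vertices.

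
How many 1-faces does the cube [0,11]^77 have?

Number of 1-faces = C(77,1)·2^(77-1) = 77·75557863725914323419136 = 5817955506895402903273472.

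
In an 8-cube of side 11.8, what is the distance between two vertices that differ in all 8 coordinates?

d = √(11.8² + 11.8² + ... + 11.8²) [8 terms] = √(8·11.8²) = 11.8√8 ≈ 33.3754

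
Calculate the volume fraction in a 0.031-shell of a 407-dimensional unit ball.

Shell fraction = 1 - (1-0.031)^407 ≈ 0.999997285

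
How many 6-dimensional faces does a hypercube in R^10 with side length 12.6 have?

Choose 6 of 10 axes to span the face (C(10,6) = 210 ways), then fix each of the remaining 4 coordinates at one of its two extreme values (2^4 = 16 ways): 210·16 = 3360.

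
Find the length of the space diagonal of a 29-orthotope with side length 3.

Diagonal = √29 · 3 ≈ 16.1555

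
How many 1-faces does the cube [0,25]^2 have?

Each of the 2^2 = 4 vertices has degree 2; total edges = 2·2^2/2 = 4.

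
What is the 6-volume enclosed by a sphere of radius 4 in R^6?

Volume = π^{6/2}·(4)^6/Γ(4) = 2048·π^3/3 ≈ 21167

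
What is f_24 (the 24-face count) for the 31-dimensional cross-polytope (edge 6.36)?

Each 24-face is the convex hull of 25 vertices, one chosen as ±e_i from each of 25 distinct axes: 2^25·C(31,25) = 24705490747392.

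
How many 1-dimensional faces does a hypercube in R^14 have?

An n-cube has C(n,k)·2^(n-k) k-faces. Here C(14,1)·2^13 = 14·8192 = 114688.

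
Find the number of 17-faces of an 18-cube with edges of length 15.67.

f_17(18-cube) = (18 choose 17) · 2^1 = 36.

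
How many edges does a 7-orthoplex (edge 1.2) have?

Each 1-face is the convex hull of 2 vertices, one chosen as ±e_i from each of 2 distinct axes: 2^2·C(7,2) = 84.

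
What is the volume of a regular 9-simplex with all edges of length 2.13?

V = (2.13^9 / 9!) · √((9+1) / 2^9) ≈ 0.000347551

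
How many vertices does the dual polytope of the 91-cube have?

An n-cross-polytope has 2n vertices; here n = 91, giving 182.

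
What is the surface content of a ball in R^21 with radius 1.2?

The surface area of an n-ball is 2π^(n/2) r^(n-1) / Γ(n/2). For n=21, r=1.2: 11.2303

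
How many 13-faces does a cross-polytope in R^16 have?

f_13(16-orthoplex) = 2^14 · (16 choose 14) = 1966080.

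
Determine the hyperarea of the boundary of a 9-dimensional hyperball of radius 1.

S_9(1) = 2·π^(9/2)·(1)^8 / Γ(9/2) = 32·π^4/105 ≈ 29.6866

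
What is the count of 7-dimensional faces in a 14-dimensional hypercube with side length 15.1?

An n-cube has C(n,k)·2^(n-k) k-faces. Here C(14,7)·2^7 = 3432·128 = 439296.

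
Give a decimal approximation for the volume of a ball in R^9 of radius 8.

V = 4294967296·π^4/945 ≈ 4.42718e+08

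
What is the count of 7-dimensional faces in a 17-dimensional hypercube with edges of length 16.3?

Choose 7 of 17 axes to span the face (C(17,7) = 19448 ways), then fix each of the remaining 10 coordinates at one of its two extreme values (2^10 = 1024 ways): 19448·1024 = 19914752.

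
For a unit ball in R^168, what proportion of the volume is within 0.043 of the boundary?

1 - (1-0.043)^168 ≈ 0.999379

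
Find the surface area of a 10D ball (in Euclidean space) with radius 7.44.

|∂B_10(7.44)| ≈ 1.78125e+09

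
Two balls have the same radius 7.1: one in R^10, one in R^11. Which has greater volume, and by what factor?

V_10(7.1) ≈ 8.30141e+08, V_11(7.1) ≈ 4.35458e+09. The 11-ball is larger by a factor of 5.246.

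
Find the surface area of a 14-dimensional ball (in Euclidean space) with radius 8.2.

S_14(8.2) = 2·π^(14/2)·(8.2)^13 / Γ(14/2) ≈ 6.35809e+12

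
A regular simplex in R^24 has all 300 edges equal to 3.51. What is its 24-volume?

V = (3.51^24 / 24!) · √((24+1) / 2^24) ≈ 2.40589e-14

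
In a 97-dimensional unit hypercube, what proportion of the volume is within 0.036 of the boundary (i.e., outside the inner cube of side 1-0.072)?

Shell fraction = 1 - (1-0.072)^97 ≈ 0.999289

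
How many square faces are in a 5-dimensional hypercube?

An n-cube has C(n,k)·2^(n-k) k-faces. Here C(5,2)·2^3 = 10·8 = 80.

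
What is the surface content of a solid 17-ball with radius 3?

|∂B_17(3)| = 272097792·π^8/25025 ≈ 1.03169e+08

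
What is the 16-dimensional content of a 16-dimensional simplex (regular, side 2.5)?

V = (2.5^16 / 16!) · √((16+1) / 2^16) ≈ 1.79228e-09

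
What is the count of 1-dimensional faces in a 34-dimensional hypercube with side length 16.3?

Number of 1-faces = C(34,1) · 2^(34-1) = 34 · 8589934592 = 292057776128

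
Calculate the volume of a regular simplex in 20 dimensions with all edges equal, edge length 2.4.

V = (2.4^20 / 20!) · √((20+1) / 2^20) ≈ 7.39452e-14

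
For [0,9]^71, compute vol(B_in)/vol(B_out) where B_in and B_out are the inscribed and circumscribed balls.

V_in/V_out = n^(-n/2) = 71^(-71/2) ≈ 1.9069e-66.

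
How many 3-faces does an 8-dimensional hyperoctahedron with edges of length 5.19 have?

f_3(8-orthoplex) = 2^4 · (8 choose 4) = 1120.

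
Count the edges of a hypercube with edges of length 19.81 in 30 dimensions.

An n-cube has n·2^(n-1) edges. With n = 30: 30·536870912 = 16106127360.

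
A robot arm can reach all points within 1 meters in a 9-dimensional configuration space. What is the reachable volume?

The n-ball volume is π^(n/2)·r^n/Γ(n/2+1). With n=9, r=1: V = 32·π^4/945 ≈ 3.29851.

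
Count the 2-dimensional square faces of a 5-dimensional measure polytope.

Choose 2 of 5 axes to span the face (C(5,2) = 10 ways), then fix each of the remaining 3 coordinates at one of its two extreme values (2^3 = 8 ways): 10·8 = 80.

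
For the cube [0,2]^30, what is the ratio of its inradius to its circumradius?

r_in = 2/2 (half the side); r_out = 2√30/2 (half the diagonal). Ratio = 1/√30 ≈ 0.182574.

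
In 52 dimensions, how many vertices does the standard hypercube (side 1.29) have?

Each vertex is a binary string of length 52, so there are 2^52 = 4503599627370496.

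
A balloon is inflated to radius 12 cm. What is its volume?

V_3(12) = π^(3/2) · (12)^3 / Γ(3/2 + 1) = 2304·π ≈ 7238.23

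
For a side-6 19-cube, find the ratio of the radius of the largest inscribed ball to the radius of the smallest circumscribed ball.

For an n-cube of any side s, the inradius is s/2 and the circumradius is s√n/2, so the ratio is 1/√19 ≈ 0.229416.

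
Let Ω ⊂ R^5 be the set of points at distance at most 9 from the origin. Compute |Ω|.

V = 157464·π^2/5 ≈ 310821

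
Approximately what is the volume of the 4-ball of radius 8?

V = 2048·π^2 ≈ 20212.9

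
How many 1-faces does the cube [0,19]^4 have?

Number of 1-faces = C(4,1)·2^(4-1) = 4·8 = 32.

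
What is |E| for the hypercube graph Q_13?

Each of the 2^13 = 8192 vertices has degree 13; total edges = 13·2^13/2 = 53248.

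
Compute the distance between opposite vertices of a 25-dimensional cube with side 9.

The space diagonal of an n-cube of side s is s√n. Here 9·√25 = 45.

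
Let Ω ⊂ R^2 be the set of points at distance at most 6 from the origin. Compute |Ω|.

V_2(6) = π^(2/2) · (6)^2 / Γ(2/2 + 1) = 36·π ≈ 113.097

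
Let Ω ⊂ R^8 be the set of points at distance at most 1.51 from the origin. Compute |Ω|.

Volume = π^{8/2}·(1.51)^8/Γ(5) ≈ 109.699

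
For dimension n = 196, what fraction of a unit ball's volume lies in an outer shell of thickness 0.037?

1 - (1-0.037)^196 ≈ 0.999382 ≈ 99.94%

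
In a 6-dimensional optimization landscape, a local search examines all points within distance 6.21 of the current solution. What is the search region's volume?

The n-ball volume is π^(n/2)·r^n/Γ(n/2+1). With n=6, r=6.21: V ≈ 296379.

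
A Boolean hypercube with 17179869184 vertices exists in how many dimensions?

Since 2^n = 17179869184, we have n = 34.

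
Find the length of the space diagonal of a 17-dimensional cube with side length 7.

The space diagonal of an n-cube of side s is s√n. Here 7·√17 ≈ 28.8617.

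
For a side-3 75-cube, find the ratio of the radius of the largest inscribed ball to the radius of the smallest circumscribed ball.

Ratio = (s/2)/(s√75/2) = 75^(-1/2) ≈ 0.11547.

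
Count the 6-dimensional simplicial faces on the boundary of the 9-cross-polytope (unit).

f_6(9-orthoplex) = 2^7 · (9 choose 7) = 4608.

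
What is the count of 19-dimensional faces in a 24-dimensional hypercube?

f_19(24-cube) = (24 choose 19) · 2^5 = 1360128.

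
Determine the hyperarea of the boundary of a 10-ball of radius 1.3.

S = n·V_n(r)/r = 10·V_10(1.3)/1.3 (volume-to-surface relation), giving 270.432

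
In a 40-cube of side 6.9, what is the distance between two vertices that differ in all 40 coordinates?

||(6.9,6.9,...,6.9)|| = √(40)·6.9 ≈ 43.6394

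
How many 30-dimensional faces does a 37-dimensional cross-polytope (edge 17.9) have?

Each 30-face is the convex hull of 31 vertices, one chosen as ±e_i from each of 31 distinct axes: 2^31·C(37,31) = 4992435625132032.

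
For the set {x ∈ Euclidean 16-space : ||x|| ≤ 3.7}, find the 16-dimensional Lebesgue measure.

The n-ball volume is π^(n/2)·r^n/Γ(n/2+1). With n=16, r=3.7: V ≈ 2.90339e+08.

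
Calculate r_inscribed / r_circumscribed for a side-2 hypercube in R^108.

r_in = 2/2 (half the side); r_out = 2√108/2 (half the diagonal). Ratio = 1/√108 ≈ 0.096225.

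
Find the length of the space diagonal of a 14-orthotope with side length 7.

d = √(7² + 7² + ... + 7²) [14 terms] = √(14·7²) = 7√14 ≈ 26.1916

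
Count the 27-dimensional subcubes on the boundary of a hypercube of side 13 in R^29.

Number of 27-faces = C(29,27) · 2^(29-27) = 406 · 4 = 1624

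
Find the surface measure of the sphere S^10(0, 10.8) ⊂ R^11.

S = n·V_n(r)/r = 11·V_11(10.8)/10.8 (volume-to-surface relation), giving 4.4744e+11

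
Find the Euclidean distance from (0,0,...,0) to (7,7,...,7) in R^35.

The space diagonal of an n-cube of side s is s√n. Here 7·√35 ≈ 41.4126.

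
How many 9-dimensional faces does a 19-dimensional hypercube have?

An n-cube has C(n,k)·2^(n-k) k-faces. Here C(19,9)·2^10 = 92378·1024 = 94595072.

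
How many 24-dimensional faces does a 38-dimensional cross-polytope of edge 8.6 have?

Number of 24-faces = 2^(24+1) · C(38,24+1) = 33554432 · 5414950296 = 181695581490511872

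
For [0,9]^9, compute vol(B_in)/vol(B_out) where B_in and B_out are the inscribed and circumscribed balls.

V_in/V_out = n^(-n/2) = 9^(-9/2) ≈ 5.08053e-05.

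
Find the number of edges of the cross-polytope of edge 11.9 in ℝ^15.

Each 1-face is the convex hull of 2 vertices, one chosen as ±e_i from each of 2 distinct axes: 2^2·C(15,2) = 420.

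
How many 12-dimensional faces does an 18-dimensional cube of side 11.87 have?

Number of 12-faces = C(18,12) · 2^(18-12) = 18564 · 64 = 1188096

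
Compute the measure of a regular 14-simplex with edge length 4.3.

V_14 = √(15) · 4.3^14 / (14! · 2^(14/2)) ≈ 0.00025644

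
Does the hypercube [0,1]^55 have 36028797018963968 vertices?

True. The 55-cube has 2^55 = 36028797018963968 vertices.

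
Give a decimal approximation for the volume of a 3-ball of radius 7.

The n-ball volume is π^(n/2)·r^n/Γ(n/2+1). With n=3, r=7: V = 1372·π/3 ≈ 1436.76.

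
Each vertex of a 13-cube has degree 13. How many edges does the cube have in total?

An n-cube has n·2^(n-1) edges. With n = 13: 13·4096 = 53248.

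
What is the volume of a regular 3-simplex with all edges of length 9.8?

Volume = (√2/12) · 9.8³ = 110.921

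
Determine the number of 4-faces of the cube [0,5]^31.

Number of 4-faces = C(31,4) · 2^(31-4) = 31465 · 134217728 = 4223160811520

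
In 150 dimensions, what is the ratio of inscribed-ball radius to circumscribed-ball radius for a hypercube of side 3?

r_in / r_out = (3/2) / (3√150/2) = 1/√150 ≈ 0.0816497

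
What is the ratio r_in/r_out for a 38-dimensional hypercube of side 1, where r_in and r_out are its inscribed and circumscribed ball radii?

r_in = 1/2 (half the side); r_out = 1√38/2 (half the diagonal). Ratio = 1/√38 ≈ 0.162221.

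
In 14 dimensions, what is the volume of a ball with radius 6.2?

V_14(6.2) = π^(14/2) · (6.2)^14 / Γ(14/2 + 1) ≈ 7.43194e+10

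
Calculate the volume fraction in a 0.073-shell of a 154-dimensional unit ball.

Shell fraction = 1 - (1-0.073)^154 ≈ 0.999991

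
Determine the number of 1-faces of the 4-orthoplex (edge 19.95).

Number of 1-faces = 2^(1+1) · C(4,1+1) = 4 · 6 = 24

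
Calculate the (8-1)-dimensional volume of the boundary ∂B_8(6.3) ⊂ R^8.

|∂B_8(6.3)| ≈ 1.27898e+07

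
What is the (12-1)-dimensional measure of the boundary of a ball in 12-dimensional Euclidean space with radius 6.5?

The surface area of an n-ball is 2π^(n/2) r^(n-1) / Γ(n/2). For n=12, r=6.5: 1792160394037·π^6/122880 ≈ 1.40215e+10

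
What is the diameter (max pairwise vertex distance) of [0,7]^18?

Diagonal = √18 · 7 ≈ 29.6985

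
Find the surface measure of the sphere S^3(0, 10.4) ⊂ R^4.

S = n·V_n(r)/r = 4·V_4(10.4)/10.4 (volume-to-surface relation), giving 22203.9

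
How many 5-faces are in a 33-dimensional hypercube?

Choose 5 of 33 axes to span the face (C(33,5) = 237336 ways), then fix each of the remaining 28 coordinates at one of its two extreme values (2^28 = 268435456 ways): 237336·268435456 = 63709397385216.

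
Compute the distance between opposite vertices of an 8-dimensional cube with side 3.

Diagonal = √8 · 3 ≈ 8.48528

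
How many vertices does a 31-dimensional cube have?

Each vertex is a binary string of length 31, so there are 2^31 = 2147483648.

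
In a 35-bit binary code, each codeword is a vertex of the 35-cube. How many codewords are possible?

An n-cube has 2^n vertices; for n = 35 that is 2^35 = 34359738368.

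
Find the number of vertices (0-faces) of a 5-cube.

An n-cube has C(n,k)·2^(n-k) k-faces. Here C(5,0)·2^5 = 1·32 = 32.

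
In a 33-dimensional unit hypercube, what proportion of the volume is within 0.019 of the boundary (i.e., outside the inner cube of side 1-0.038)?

The inner cube has side 1-2·0.019 = 0.962 and volume (0.962)^33 ≈ 0.2785, so the shell holds 0.721531 of the volume.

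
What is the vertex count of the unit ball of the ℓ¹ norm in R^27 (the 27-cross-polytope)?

The 27-dimensional cross-polytope has 2n = 2·27 = 54 vertices.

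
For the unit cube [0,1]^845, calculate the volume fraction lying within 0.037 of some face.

The inner cube has side 1-2·0.037 = 0.926 and volume (0.926)^845 ≈ 6.113e-29, so the shell holds 1 - 6.113e-29 of the volume.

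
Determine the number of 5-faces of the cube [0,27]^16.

f_5(16-cube) = (16 choose 5) · 2^11 = 8945664.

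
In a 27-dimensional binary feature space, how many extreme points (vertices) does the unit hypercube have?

Number of vertices = 2^27 = 134217728.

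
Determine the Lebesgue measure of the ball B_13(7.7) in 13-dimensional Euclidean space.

V_13(7.7) = π^(13/2) · (7.7)^13 / Γ(13/2 + 1) ≈ 3.04594e+11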